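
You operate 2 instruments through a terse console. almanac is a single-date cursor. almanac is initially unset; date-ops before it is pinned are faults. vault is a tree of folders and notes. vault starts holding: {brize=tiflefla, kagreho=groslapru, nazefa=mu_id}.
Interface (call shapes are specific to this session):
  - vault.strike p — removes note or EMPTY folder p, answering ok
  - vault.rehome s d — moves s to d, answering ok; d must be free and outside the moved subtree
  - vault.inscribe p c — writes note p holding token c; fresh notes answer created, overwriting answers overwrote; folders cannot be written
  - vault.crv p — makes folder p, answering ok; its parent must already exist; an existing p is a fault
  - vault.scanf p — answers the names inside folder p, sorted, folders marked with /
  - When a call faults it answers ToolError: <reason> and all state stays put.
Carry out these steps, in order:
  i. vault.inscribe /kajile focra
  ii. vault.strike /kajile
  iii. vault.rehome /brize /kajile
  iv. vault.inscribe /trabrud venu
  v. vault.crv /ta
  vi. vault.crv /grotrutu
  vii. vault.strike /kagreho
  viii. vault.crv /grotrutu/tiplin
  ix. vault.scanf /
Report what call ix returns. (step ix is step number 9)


Answer: [grotrutu/, kajile, nazefa, ta/, trabrud]

Derivation:
I try vault.inscribe with p=/kajile, c=focra, giving created.
Calling vault.strike with p=/kajile, which returns ok.
Then vault.rehome with s=/brize, d=/kajile, giving ok.
I run vault.inscribe with p=/trabrud, c=venu, and get created.
Next I call vault.crv with p=/ta, which returns ok.
Calling vault.crv with p=/grotrutu, giving ok.
I call vault.strike with p=/kagreho, which returns ok.
I invoke vault.crv with p=/grotrutu/tiplin, and observe ok.
I try vault.scanf with p=/, — result: [grotrutu/, kajile, nazefa, ta/, trabrud].


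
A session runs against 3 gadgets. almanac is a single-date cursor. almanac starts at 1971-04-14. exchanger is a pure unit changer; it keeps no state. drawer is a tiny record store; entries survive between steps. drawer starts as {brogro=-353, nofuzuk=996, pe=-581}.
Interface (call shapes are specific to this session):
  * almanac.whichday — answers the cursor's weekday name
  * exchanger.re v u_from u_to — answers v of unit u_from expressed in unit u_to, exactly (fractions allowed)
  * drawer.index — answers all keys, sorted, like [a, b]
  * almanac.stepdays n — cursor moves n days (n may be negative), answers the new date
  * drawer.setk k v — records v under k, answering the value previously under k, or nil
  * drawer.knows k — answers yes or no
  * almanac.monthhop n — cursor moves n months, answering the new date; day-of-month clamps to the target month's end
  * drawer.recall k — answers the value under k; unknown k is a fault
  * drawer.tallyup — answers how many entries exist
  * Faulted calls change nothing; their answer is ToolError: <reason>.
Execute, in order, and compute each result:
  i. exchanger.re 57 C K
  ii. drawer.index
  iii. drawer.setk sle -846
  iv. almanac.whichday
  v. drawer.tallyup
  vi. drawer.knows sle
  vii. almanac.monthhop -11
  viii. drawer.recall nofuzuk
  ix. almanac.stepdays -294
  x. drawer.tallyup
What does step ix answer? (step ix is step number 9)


Now I run exchanger.re(57, C, K), → 6603/20.
Now I run drawer.index(): [brogro, nofuzuk, pe].
I call drawer.setk(sle, -846), and observe nil.
Now I run almanac.whichday(), and get Wednesday.
Now I run drawer.tallyup(), giving 4.
Using drawer.knows(sle): yes.
Now I run almanac.monthhop(-11), and get 1970-05-14.
Using drawer.recall(nofuzuk), and observe 996.
I run almanac.stepdays(-294): 1969-07-24.
Invoking drawer.tallyup, giving 4.

Answer: 1969-07-24


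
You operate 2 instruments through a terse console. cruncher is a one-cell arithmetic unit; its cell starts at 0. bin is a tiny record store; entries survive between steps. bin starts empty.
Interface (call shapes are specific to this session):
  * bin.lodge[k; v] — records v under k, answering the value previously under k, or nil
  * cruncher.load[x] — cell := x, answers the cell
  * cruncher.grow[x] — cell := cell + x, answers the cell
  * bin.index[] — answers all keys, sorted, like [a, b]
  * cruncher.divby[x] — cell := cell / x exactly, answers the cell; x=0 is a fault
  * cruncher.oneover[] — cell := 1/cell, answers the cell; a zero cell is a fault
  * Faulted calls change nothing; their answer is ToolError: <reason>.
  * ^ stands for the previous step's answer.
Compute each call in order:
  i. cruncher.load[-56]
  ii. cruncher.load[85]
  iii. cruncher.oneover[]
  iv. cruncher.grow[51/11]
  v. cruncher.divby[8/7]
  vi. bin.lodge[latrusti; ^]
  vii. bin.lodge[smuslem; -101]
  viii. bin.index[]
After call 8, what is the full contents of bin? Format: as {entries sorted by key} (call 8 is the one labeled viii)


I use cruncher.load passing -56, giving -56.
I invoke cruncher.load passing 85, → 85.
Invoking cruncher.oneover, which returns 1/85.
Now I run cruncher.grow passing 51/11, — result: 4346/935.
Now I run cruncher.divby passing 8/7, yielding 15211/3740.
I call bin.lodge passing latrusti, ^, yielding nil.
Next I call bin.lodge passing smuslem, -101, and see nil.
I call bin.index(), and get [latrusti, smuslem].

Answer: {latrusti=15211/3740, smuslem=-101}


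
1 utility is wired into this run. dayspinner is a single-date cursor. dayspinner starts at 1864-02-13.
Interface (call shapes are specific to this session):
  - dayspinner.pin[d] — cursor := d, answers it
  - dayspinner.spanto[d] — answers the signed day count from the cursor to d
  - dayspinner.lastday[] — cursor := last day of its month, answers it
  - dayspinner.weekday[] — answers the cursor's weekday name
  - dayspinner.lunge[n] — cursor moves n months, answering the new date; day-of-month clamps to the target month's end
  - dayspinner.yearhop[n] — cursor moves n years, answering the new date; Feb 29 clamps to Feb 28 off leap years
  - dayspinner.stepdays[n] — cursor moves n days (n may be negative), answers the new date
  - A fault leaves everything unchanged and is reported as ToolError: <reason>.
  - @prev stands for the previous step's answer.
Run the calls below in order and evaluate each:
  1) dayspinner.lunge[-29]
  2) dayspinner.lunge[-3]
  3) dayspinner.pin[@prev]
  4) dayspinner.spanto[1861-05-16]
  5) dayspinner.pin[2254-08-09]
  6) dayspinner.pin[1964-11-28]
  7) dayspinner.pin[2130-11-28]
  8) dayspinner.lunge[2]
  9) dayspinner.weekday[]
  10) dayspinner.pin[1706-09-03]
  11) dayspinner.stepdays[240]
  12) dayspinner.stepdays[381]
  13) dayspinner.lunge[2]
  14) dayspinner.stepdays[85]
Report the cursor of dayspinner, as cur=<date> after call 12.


Answer: cur=1708-05-16

Derivation:
;; 1. dayspinner.lunge(-29) => 1861-09-13
;; 2. dayspinner.lunge(-3) => 1861-06-13
;; 3. dayspinner.pin(@prev) => 1861-06-13
;; 4. dayspinner.spanto(1861-05-16) => -28
;; 5. dayspinner.pin(2254-08-09) => 2254-08-09
;; 6. dayspinner.pin(1964-11-28) => 1964-11-28
;; 7. dayspinner.pin(2130-11-28) => 2130-11-28
;; 8. dayspinner.lunge(2) => 2131-01-28
;; 9. dayspinner.weekday() => Sunday
;; 10. dayspinner.pin(1706-09-03) => 1706-09-03
;; 11. dayspinner.stepdays(240) => 1707-05-01
;; 12. dayspinner.stepdays(381) => 1708-05-16
;; 13. dayspinner.lunge(2) => 1708-07-16
;; 14. dayspinner.stepdays(85) => 1708-10-09


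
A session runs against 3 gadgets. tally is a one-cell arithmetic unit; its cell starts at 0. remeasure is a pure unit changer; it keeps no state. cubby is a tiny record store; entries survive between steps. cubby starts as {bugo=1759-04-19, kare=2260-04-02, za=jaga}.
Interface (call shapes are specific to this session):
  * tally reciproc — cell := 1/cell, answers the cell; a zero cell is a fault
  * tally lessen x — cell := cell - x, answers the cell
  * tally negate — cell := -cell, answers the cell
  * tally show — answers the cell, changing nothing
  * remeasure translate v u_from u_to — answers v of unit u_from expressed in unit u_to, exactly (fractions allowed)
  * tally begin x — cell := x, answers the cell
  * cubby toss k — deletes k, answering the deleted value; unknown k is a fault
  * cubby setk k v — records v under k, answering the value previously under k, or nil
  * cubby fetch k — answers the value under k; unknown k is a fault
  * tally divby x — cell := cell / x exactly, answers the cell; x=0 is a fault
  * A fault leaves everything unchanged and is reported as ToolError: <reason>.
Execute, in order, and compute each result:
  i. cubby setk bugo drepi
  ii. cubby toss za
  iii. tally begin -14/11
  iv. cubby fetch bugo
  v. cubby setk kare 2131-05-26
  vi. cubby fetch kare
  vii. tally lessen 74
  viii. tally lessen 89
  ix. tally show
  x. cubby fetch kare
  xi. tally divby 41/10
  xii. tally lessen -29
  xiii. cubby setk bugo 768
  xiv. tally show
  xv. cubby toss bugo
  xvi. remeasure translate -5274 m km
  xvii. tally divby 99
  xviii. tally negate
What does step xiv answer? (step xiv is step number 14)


Answer: -4991/451

Derivation:
Now I run cubby setk with k=bugo, v=drepi, and see 1759-04-19.
Then cubby toss with k=za, → jaga.
I run tally begin with x=-14/11: -14/11.
Next I call cubby fetch with k=bugo, giving drepi.
I call cubby setk with k=kare, v=2131-05-26: 2260-04-02.
Now I run cubby fetch with k=kare, giving 2131-05-26.
I use tally lessen with x=74, giving -828/11.
Using tally lessen with x=89, and see -1807/11.
Now I run tally show(), giving -1807/11.
Calling cubby fetch with k=kare, → 2131-05-26.
I use tally divby with x=41/10, — result: -18070/451.
Next I call tally lessen with x=-29, and see -4991/451.
I invoke cubby setk with k=bugo, v=768, and observe drepi.
I call tally show(): -4991/451.
I call cubby toss with k=bugo, which returns 768.
Invoking remeasure translate with v=-5274, u_from=m, u_to=km, → -2637/500.
I run tally divby with x=99, giving -4991/44649.
Now I run tally negate, giving 4991/44649.


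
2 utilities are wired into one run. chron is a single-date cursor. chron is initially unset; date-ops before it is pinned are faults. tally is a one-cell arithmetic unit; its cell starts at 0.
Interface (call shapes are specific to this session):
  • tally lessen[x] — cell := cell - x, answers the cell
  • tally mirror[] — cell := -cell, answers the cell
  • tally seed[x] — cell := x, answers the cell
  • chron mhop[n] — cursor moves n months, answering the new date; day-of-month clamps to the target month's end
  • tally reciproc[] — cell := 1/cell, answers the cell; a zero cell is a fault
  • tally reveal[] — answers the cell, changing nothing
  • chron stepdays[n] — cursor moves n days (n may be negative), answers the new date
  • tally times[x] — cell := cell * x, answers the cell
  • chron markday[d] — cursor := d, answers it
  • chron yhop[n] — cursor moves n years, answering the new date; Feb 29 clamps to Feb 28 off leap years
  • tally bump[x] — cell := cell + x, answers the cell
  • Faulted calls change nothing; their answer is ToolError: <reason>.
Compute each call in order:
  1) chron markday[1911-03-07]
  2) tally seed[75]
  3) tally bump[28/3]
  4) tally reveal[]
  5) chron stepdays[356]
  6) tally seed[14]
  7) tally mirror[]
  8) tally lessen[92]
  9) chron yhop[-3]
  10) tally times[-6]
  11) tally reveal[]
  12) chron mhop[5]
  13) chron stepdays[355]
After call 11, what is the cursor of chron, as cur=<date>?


Do: chron markday[d→1911-03-07]
See: 1911-03-07
Do: tally seed[x→75]
See: 75
Do: tally bump[x→28/3]
See: 253/3
Do: tally reveal[]
See: 253/3
Do: chron stepdays[n→356]
See: 1912-02-26
Do: tally seed[x→14]
See: 14
Do: tally mirror[]
See: -14
Do: tally lessen[x→92]
See: -106
Do: chron yhop[n→-3]
See: 1909-02-26
Do: tally times[x→-6]
See: 636
Do: tally reveal[]
See: 636
Do: chron mhop[n→5]
See: 1909-07-26
Do: chron stepdays[n→355]
See: 1910-07-16

Answer: cur=1909-02-26


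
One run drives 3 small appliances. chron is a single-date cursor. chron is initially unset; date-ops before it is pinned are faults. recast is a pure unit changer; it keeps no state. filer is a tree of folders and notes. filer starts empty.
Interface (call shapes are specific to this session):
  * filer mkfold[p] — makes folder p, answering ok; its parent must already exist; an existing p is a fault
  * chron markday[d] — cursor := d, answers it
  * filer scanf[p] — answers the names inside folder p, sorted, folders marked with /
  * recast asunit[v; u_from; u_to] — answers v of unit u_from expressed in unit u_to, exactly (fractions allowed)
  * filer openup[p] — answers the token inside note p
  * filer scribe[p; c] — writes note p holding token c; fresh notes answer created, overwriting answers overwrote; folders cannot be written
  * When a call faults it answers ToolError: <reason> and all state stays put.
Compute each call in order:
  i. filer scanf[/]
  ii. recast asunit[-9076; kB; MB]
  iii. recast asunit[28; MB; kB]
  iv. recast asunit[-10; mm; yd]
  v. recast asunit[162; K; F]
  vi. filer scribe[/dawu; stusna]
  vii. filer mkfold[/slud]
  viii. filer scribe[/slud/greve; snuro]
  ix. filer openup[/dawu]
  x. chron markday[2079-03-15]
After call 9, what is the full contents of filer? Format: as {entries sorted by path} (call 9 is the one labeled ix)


Answer: {dawu=stusna, slud/, slud/greve=snuro}

Derivation:
Step: filer scanf[p: /]
Result: []
Step: recast asunit[v: -9076; u_from: kB; u_to: MB]
Result: -2269/250
Step: recast asunit[v: 28; u_from: MB; u_to: kB]
Result: 28000
Step: recast asunit[v: -10; u_from: mm; u_to: yd]
Result: -25/2286
Step: recast asunit[v: 162; u_from: K; u_to: F]
Result: -16807/100
Step: filer scribe[p: /dawu; c: stusna]
Result: created
Step: filer mkfold[p: /slud]
Result: ok
Step: filer scribe[p: /slud/greve; c: snuro]
Result: created
Step: filer openup[p: /dawu]
Result: stusna
Step: chron markday[d: 2079-03-15]
Result: 2079-03-15


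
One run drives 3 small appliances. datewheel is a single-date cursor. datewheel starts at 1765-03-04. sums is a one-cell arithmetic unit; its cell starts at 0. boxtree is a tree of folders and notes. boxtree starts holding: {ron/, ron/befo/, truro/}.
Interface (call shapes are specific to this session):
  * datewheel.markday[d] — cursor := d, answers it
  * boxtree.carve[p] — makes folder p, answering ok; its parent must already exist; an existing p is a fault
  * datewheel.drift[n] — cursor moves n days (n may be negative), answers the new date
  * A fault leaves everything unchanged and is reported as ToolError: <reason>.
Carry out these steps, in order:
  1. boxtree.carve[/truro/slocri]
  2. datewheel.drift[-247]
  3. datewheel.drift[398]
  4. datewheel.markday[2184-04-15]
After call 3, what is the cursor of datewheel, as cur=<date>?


~$ boxtree.carve /truro/slocri
[out] ok
~$ datewheel.drift -247
[out] 1764-06-30
~$ datewheel.drift 398
[out] 1765-08-02
~$ datewheel.markday 2184-04-15
[out] 2184-04-15

Answer: cur=1765-08-02


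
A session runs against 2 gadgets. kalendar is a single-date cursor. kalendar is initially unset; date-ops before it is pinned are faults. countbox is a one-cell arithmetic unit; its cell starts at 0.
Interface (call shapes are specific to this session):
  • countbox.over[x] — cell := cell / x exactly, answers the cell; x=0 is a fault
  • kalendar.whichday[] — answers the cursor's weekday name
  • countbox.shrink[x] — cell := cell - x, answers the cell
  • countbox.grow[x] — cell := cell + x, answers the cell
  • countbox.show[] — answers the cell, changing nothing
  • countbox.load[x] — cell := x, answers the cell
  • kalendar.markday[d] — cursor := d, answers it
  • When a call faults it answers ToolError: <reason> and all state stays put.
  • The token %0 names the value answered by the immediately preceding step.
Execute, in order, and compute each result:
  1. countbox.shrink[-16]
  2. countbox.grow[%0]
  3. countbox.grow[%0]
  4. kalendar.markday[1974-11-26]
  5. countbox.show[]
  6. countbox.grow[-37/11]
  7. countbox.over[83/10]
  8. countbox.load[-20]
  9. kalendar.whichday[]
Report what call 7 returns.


# 1. shrink(x→-16) : 16
# 2. grow(x→%0) : 32
# 3. grow(x→%0) : 64
# 4. markday(d→1974-11-26) : 1974-11-26
# 5. show() : 64
# 6. grow(x→-37/11) : 667/11
# 7. over(x→83/10) : 6670/913
# 8. load(x→-20) : -20
# 9. whichday() : Tuesday

Answer: 6670/913


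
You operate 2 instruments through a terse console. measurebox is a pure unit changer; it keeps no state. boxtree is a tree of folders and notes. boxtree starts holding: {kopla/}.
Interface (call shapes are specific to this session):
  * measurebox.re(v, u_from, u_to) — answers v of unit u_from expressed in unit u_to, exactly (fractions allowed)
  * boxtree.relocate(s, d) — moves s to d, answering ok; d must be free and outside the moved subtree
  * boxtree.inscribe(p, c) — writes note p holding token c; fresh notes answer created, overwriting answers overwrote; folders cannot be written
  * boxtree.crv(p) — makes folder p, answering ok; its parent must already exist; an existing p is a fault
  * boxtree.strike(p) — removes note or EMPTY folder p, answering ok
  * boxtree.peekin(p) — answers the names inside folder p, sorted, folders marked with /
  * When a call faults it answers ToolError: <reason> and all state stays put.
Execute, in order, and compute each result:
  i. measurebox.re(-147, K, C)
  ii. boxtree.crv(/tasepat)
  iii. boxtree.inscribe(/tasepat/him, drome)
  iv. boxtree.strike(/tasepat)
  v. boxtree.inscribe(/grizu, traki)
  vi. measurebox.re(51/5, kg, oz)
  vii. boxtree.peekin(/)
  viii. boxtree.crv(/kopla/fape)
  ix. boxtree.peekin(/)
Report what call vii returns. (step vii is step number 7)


! measurebox.re(v='-147', u_from='K', u_to='C') == -8403/20
! boxtree.crv(p='/tasepat') == ok
! boxtree.inscribe(p='/tasepat/him', c='drome') == created
! boxtree.strike(p='/tasepat') == ToolError: not empty
! boxtree.inscribe(p='/grizu', c='traki') == created
! measurebox.re(v='51/5', u_from='kg', u_to='oz') == 16320000000/45359237
! boxtree.peekin(p='/') == [grizu, kopla/, tasepat/]
! boxtree.crv(p='/kopla/fape') == ok
! boxtree.peekin(p='/') == [grizu, kopla/, tasepat/]

Answer: [grizu, kopla/, tasepat/]


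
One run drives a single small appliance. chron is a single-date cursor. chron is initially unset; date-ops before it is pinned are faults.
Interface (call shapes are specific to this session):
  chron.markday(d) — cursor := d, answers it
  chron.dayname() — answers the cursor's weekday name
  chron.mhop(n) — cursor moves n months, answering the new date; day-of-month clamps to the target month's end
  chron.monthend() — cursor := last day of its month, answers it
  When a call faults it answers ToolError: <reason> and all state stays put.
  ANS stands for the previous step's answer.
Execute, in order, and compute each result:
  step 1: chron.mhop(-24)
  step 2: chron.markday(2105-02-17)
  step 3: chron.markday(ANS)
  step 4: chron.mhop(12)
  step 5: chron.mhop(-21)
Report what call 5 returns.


% chron.mhop n='-24'
  ToolError: no date set
% chron.markday d='2105-02-17'
  2105-02-17
% chron.markday d='ANS'
  2105-02-17
% chron.mhop n='12'
  2106-02-17
% chron.mhop n='-21'
  2104-05-17

Answer: 2104-05-17


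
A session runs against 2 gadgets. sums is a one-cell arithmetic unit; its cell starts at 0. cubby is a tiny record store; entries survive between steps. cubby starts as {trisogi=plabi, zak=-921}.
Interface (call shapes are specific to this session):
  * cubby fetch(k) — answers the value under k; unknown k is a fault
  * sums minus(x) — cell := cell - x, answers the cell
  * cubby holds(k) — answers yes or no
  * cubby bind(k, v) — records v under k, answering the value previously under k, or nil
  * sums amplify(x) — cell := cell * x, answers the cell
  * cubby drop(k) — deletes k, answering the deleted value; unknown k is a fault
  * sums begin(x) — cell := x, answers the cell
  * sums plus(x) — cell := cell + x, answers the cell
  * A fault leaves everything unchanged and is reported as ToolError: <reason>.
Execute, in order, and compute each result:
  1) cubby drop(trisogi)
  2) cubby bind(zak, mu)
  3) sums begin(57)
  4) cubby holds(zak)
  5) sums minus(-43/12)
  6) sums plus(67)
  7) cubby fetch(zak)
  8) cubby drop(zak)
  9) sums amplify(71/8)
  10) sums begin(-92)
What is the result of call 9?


Answer: 108701/96

Derivation:
Do: cubby drop[k: trisogi]
See: plabi
Do: cubby bind[k: zak; v: mu]
See: -921
Do: sums begin[x: 57]
See: 57
Do: cubby holds[k: zak]
See: yes
Do: sums minus[x: -43/12]
See: 727/12
Do: sums plus[x: 67]
See: 1531/12
Do: cubby fetch[k: zak]
See: mu
Do: cubby drop[k: zak]
See: mu
Do: sums amplify[x: 71/8]
See: 108701/96
Do: sums begin[x: -92]
See: -92


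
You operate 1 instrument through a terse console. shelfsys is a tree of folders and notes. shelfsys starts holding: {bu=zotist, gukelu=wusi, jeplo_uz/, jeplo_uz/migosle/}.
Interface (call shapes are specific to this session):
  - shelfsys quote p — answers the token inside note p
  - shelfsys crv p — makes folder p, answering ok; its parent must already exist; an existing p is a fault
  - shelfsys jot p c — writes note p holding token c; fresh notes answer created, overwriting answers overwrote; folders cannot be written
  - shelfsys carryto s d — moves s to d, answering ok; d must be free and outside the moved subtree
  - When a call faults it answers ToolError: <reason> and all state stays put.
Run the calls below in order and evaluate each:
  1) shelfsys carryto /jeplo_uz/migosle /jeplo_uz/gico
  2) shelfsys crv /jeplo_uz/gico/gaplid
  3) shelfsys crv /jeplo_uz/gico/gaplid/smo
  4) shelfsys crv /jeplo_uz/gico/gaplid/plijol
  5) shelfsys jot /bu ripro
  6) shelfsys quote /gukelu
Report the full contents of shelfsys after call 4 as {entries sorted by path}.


Answer: {bu=zotist, gukelu=wusi, jeplo_uz/, jeplo_uz/gico/, jeplo_uz/gico/gaplid/, jeplo_uz/gico/gaplid/plijol/, jeplo_uz/gico/gaplid/smo/}

Derivation:
Do: shelfsys carryto[s→/jeplo_uz/migosle; d→/jeplo_uz/gico]
See: ok
Do: shelfsys crv[p→/jeplo_uz/gico/gaplid]
See: ok
Do: shelfsys crv[p→/jeplo_uz/gico/gaplid/smo]
See: ok
Do: shelfsys crv[p→/jeplo_uz/gico/gaplid/plijol]
See: ok
Do: shelfsys jot[p→/bu; c→ripro]
See: overwrote
Do: shelfsys quote[p→/gukelu]
See: wusi


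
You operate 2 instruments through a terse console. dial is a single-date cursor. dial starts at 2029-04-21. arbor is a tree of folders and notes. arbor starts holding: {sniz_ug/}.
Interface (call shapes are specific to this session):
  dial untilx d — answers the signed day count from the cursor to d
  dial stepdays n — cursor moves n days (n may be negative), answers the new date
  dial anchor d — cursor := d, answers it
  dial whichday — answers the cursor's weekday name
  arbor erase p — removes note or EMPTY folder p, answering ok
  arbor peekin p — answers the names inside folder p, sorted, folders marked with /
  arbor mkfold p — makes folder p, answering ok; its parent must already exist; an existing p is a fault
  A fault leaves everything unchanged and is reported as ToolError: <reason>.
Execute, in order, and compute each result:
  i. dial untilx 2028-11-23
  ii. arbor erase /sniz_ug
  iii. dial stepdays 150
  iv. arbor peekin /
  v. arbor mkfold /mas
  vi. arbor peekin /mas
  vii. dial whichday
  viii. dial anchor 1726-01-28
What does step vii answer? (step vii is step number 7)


Answer: Tuesday

Derivation:
CALL dial untilx[d=2028-11-23]
RET  -149
CALL arbor erase[p=/sniz_ug]
RET  ok
CALL dial stepdays[n=150]
RET  2029-09-18
CALL arbor peekin[p=/]
RET  []
CALL arbor mkfold[p=/mas]
RET  ok
CALL arbor peekin[p=/mas]
RET  []
CALL dial whichday[]
RET  Tuesday
CALL dial anchor[d=1726-01-28]
RET  1726-01-28


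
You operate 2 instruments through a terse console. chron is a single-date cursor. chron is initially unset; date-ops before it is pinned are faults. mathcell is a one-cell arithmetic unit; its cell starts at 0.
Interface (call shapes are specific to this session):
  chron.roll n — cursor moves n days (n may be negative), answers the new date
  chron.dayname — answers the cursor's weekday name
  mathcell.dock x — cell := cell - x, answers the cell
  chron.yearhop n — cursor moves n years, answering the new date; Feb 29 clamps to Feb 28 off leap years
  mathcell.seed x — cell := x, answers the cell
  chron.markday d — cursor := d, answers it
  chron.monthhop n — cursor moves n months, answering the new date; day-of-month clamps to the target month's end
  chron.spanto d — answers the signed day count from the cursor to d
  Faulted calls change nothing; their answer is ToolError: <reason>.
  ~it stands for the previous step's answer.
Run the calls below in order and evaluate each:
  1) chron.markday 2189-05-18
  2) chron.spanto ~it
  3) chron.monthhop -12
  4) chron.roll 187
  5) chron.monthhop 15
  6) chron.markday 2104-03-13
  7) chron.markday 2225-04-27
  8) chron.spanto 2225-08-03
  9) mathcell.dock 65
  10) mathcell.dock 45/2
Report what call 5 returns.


Answer: 2190-02-21

Derivation:
I invoke chron.markday using d: 2189-05-18, and get 2189-05-18.
Then chron.spanto using d: ~it, yielding 0.
I use chron.monthhop using n: -12: 2188-05-18.
Now I run chron.roll using n: 187, → 2188-11-21.
I use chron.monthhop using n: 15: 2190-02-21.
I invoke chron.markday using d: 2104-03-13, which returns 2104-03-13.
Then chron.markday using d: 2225-04-27, which returns 2225-04-27.
Invoking chron.spanto using d: 2225-08-03, giving 98.
I invoke mathcell.dock using x: 65, yielding -65.
Now I run mathcell.dock using x: 45/2, yielding -175/2.


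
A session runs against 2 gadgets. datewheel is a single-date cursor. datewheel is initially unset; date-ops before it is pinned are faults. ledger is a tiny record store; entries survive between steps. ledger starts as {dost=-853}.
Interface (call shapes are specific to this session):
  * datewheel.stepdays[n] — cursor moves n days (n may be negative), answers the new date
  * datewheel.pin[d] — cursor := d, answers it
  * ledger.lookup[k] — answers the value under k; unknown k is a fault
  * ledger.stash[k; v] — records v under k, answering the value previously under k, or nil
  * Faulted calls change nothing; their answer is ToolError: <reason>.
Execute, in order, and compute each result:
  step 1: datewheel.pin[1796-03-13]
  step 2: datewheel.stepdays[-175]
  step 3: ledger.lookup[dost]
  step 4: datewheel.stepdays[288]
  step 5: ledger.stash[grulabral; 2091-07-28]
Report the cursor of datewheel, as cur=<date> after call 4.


# datewheel.pin(d=1796-03-13) == 1796-03-13
# datewheel.stepdays(n=-175) == 1795-09-20
# ledger.lookup(k=dost) == -853
# datewheel.stepdays(n=288) == 1796-07-04
# ledger.stash(k=grulabral, v=2091-07-28) == nil

Answer: cur=1796-07-04


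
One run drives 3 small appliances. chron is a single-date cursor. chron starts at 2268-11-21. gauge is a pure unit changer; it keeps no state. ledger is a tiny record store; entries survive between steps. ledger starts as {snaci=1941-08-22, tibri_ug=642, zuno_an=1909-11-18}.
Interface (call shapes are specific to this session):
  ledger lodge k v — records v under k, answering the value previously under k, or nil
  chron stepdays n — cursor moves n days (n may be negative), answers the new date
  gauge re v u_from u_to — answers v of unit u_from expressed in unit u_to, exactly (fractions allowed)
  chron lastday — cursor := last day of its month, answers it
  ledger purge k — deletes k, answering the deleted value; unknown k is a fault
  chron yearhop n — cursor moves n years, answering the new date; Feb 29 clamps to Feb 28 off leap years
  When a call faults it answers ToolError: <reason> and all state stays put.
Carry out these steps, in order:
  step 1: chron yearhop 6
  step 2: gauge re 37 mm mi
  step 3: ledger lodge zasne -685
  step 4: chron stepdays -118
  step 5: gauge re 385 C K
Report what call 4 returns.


I try chron yearhop on n=6, and see 2274-11-21.
Invoking gauge re on v=37, u_from=mm, u_to=mi, and see 37/1609344.
Using ledger lodge on k=zasne, v=-685, and observe nil.
Using chron stepdays on n=-118, which returns 2274-07-26.
I try gauge re on v=385, u_from=C, u_to=K: 13163/20.

Answer: 2274-07-26


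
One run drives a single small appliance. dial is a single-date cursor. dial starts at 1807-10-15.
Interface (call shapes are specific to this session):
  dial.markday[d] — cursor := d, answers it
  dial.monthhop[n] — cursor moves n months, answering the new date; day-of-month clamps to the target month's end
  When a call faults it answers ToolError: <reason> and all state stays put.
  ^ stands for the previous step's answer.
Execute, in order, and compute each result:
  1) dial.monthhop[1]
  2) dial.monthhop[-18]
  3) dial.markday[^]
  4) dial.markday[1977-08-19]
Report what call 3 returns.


-- dial.monthhop(n→1) ~> 1807-11-15
-- dial.monthhop(n→-18) ~> 1806-05-15
-- dial.markday(d→^) ~> 1806-05-15
-- dial.markday(d→1977-08-19) ~> 1977-08-19

Answer: 1806-05-15


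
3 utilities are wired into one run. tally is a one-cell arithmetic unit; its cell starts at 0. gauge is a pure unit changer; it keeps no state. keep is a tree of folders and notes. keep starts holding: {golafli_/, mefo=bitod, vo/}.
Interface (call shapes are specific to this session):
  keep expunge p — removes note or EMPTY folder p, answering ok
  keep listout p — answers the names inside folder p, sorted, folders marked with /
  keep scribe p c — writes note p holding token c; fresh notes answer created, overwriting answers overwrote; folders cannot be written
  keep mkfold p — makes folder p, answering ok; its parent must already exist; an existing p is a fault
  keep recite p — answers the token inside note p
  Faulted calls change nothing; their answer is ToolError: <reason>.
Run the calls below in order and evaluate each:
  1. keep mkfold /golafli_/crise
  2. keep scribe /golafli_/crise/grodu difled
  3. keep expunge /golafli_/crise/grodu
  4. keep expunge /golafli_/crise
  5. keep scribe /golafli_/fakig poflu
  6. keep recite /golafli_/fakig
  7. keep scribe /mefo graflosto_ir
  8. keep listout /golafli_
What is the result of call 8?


Answer: [fakig]

Derivation:
I try keep mkfold with /golafli_/crise, → ok.
Then keep scribe with /golafli_/crise/grodu, difled, → created.
I call keep expunge with /golafli_/crise/grodu, and get ok.
I try keep expunge with /golafli_/crise, which returns ok.
Calling keep scribe with /golafli_/fakig, poflu, giving created.
Next I call keep recite with /golafli_/fakig, — result: poflu.
Next I call keep scribe with /mefo, graflosto_ir, → overwrote.
I call keep listout with /golafli_, and see [fakig].


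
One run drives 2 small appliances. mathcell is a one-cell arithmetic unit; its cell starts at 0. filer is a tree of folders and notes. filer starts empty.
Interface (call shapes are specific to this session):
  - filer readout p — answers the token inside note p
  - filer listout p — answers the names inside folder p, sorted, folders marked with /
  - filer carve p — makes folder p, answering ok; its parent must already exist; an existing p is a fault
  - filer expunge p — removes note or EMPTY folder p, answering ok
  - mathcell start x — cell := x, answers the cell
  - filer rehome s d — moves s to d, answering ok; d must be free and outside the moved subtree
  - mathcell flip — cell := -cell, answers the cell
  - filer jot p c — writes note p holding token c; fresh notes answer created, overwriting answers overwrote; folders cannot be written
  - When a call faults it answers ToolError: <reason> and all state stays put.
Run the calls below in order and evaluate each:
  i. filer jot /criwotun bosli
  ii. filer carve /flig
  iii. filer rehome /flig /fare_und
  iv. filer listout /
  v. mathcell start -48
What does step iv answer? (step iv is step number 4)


-- 1. filer jot(p=/criwotun, c=bosli) => created
-- 2. filer carve(p=/flig) => ok
-- 3. filer rehome(s=/flig, d=/fare_und) => ok
-- 4. filer listout(p=/) => [criwotun, fare_und/]
-- 5. mathcell start(x=-48) => -48

Answer: [criwotun, fare_und/]


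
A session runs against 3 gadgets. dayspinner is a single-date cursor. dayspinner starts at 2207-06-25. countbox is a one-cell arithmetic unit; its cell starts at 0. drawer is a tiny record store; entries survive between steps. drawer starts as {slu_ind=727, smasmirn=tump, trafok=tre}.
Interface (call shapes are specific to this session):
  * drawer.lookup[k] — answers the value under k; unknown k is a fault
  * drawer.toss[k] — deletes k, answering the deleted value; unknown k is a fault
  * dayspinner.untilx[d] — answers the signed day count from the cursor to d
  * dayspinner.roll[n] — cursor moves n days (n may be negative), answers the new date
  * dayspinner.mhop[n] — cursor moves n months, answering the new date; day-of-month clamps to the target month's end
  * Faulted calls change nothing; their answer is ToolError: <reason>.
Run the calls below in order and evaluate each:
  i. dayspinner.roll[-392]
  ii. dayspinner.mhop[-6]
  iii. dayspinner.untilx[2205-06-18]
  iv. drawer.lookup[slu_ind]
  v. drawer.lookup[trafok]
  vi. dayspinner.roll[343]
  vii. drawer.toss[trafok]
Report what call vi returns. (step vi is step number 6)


Answer: 2206-11-07

Derivation:
>> dayspinner.roll(n: -392)
<< 2206-05-29
>> dayspinner.mhop(n: -6)
<< 2205-11-29
>> dayspinner.untilx(d: 2205-06-18)
<< -164
>> drawer.lookup(k: slu_ind)
<< 727
>> drawer.lookup(k: trafok)
<< tre
>> dayspinner.roll(n: 343)
<< 2206-11-07
>> drawer.toss(k: trafok)
<< tre


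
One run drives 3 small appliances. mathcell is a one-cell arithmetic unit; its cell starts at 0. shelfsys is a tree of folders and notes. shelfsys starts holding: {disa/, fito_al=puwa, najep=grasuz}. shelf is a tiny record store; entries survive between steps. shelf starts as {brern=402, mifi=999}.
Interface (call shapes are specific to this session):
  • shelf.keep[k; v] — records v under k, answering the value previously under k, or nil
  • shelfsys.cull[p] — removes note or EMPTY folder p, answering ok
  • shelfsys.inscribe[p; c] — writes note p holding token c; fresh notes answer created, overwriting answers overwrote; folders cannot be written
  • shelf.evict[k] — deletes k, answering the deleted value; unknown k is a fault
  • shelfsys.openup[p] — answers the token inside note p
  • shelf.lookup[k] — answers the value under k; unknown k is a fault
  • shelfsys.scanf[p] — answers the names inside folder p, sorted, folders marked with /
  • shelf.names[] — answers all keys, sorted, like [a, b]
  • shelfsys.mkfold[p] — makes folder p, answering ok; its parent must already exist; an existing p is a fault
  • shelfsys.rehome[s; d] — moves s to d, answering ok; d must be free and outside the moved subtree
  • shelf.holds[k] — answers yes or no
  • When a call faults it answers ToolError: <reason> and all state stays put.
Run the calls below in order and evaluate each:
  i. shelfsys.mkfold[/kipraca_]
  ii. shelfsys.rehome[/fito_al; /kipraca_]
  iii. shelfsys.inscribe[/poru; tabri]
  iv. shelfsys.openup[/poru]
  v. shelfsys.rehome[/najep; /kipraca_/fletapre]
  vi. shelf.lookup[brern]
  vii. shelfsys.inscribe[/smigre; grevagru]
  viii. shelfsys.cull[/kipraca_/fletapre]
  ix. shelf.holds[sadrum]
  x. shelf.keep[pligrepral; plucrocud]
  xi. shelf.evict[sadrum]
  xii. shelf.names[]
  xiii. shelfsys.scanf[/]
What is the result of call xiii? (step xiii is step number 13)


Answer: [disa/, fito_al, kipraca_/, poru, smigre]

Derivation:
# shelfsys.mkfold(p→/kipraca_) : ok
# shelfsys.rehome(s→/fito_al, d→/kipraca_) : ToolError: exists
# shelfsys.inscribe(p→/poru, c→tabri) : created
# shelfsys.openup(p→/poru) : tabri
# shelfsys.rehome(s→/najep, d→/kipraca_/fletapre) : ok
# shelf.lookup(k→brern) : 402
# shelfsys.inscribe(p→/smigre, c→grevagru) : created
# shelfsys.cull(p→/kipraca_/fletapre) : ok
# shelf.holds(k→sadrum) : no
# shelf.keep(k→pligrepral, v→plucrocud) : nil
# shelf.evict(k→sadrum) : ToolError: no such key sadrum
# shelf.names() : [brern, mifi, pligrepral]
# shelfsys.scanf(p→/) : [disa/, fito_al, kipraca_/, poru, smigre]


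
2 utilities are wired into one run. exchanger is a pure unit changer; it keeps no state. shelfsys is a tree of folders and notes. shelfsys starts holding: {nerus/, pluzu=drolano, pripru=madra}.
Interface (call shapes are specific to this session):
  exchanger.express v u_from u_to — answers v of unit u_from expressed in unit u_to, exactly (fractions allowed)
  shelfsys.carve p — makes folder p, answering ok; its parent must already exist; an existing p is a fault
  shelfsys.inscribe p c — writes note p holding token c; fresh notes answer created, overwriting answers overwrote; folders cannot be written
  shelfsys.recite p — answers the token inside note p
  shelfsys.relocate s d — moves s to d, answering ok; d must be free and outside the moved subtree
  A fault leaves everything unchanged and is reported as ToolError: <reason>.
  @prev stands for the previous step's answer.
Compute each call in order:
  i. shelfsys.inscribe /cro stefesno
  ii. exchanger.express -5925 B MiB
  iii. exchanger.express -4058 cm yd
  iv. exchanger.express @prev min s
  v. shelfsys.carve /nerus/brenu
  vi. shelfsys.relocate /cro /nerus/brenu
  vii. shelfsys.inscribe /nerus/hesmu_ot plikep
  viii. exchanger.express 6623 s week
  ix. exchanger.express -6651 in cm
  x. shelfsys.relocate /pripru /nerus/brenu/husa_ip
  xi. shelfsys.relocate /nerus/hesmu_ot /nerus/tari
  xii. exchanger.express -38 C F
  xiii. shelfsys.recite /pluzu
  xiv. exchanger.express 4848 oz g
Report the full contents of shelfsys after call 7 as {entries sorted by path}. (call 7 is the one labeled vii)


;; 1. shelfsys.inscribe(p→/cro, c→stefesno) : created
;; 2. exchanger.express(v→-5925, u_from→B, u_to→MiB) : -5925/1048576
;; 3. exchanger.express(v→-4058, u_from→cm, u_to→yd) : -50725/1143
;; 4. exchanger.express(v→@prev, u_from→min, u_to→s) : -1014500/381
;; 5. shelfsys.carve(p→/nerus/brenu) : ok
;; 6. shelfsys.relocate(s→/cro, d→/nerus/brenu) : ToolError: exists
;; 7. shelfsys.inscribe(p→/nerus/hesmu_ot, c→plikep) : created
;; 8. exchanger.express(v→6623, u_from→s, u_to→week) : 6623/604800
;; 9. exchanger.express(v→-6651, u_from→in, u_to→cm) : -844677/50
;; 10. shelfsys.relocate(s→/pripru, d→/nerus/brenu/husa_ip) : ok
;; 11. shelfsys.relocate(s→/nerus/hesmu_ot, d→/nerus/tari) : ok
;; 12. exchanger.express(v→-38, u_from→C, u_to→F) : -182/5
;; 13. shelfsys.recite(p→/pluzu) : drolano
;; 14. exchanger.express(v→4848, u_from→oz, u_to→g) : 13743848811/100000

Answer: {cro=stefesno, nerus/, nerus/brenu/, nerus/hesmu_ot=plikep, pluzu=drolano, pripru=madra}


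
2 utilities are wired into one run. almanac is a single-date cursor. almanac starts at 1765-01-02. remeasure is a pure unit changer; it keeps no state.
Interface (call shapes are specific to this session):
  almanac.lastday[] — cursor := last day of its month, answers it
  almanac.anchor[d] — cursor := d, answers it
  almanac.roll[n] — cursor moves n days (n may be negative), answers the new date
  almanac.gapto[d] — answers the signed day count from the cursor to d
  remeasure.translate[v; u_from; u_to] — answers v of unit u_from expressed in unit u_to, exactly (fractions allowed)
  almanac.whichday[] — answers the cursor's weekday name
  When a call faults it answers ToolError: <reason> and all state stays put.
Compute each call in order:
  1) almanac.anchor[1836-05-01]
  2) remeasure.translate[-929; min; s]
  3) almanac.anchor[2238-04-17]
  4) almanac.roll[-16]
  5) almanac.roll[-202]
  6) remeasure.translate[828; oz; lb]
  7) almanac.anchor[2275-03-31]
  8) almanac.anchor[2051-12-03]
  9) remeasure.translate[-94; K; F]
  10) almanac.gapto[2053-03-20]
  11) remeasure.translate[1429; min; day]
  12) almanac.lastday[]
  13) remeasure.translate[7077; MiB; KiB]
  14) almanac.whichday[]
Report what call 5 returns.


I use anchor(1836-05-01): 1836-05-01.
I use translate(-929, min, s), and see -55740.
I try anchor(2238-04-17), → 2238-04-17.
Using roll(-16), giving 2238-04-01.
I invoke roll(-202), and see 2237-09-11.
Next I call translate(828, oz, lb), which returns 207/4.
Using anchor(2275-03-31), and get 2275-03-31.
I run anchor(2051-12-03), → 2051-12-03.
Using translate(-94, K, F), and observe -62887/100.
Using gapto(2053-03-20), — result: 473.
Invoking translate(1429, min, day), giving 1429/1440.
I use lastday(), and get 2051-12-31.
Next I call translate(7077, MiB, KiB), giving 7246848.
Then whichday(), and observe Sunday.

Answer: 2237-09-11
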